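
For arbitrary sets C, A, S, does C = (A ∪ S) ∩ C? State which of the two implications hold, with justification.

Only the reverse inclusion holds.

(⊆) This inclusion fails. Take C = {1}, A = ∅, S = ∅; then 1 ∈ C but 1 ∉ (A ∪ S) ∩ C.

(⊇) Let x ∈ (A ∪ S) ∩ C. Then either x ∈ C ∩ A and x ∉ S; or x ∈ C ∩ S and x ∉ A; or x ∈ C ∩ A ∩ S. In each case x ∈ C, so (A ∪ S) ∩ C ⊆ C.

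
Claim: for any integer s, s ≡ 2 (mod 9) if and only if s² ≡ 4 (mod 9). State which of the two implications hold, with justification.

The forward direction holds; the converse fails.

Forward direction. Suppose s ≡ 2 (mod 9). Write s = 9j + 2. Then (9j + 2)² = 81j² + 36j + 4 = 9(9j² + 4j) + 4, so s² ≡ 4 (mod 9).

Converse. This fails: take s = 7. Then 7² = 49 ≡ 4 (mod 9), yet 7 ≡ 7 (mod 9), not 2.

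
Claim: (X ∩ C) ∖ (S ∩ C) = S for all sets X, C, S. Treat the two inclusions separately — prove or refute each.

(⟹) This inclusion fails. Take X = {1}, C = {1}, S = ∅; then 1 ∈ (X ∩ C) ∖ (S ∩ C) but 1 ∉ S.

(⟸) This inclusion fails. Take X = ∅, C = ∅, S = {1}; then 1 ∈ S but 1 ∉ (X ∩ C) ∖ (S ∩ C).

Both inclusions fail.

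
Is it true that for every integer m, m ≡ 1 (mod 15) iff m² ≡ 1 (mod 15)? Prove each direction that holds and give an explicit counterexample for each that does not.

Only the forward direction holds.

[⇐] This fails: take m = 4. Then 4² = 16 ≡ 1 (mod 15), yet 4 ≡ 4 (mod 15), not 1.

[⇒] Suppose m ≡ 1 (mod 15). Write m = 15j + 1. Then (15j + 1)² = 225j² + 30j + 1 = 15(15j² + 2j) + 1, so m² ≡ 1 (mod 15).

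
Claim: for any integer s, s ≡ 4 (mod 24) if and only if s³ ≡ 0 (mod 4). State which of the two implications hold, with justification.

Not equivalent: only (⇒) holds.

Forward direction. Suppose s ≡ 4 (mod 24). Then s³ ≡ 4³ = 64 (mod 24), and since 4 ∣ 24, also s³ ≡ 0 (mod 4).

Converse. This fails: take s = 0. Then 0³ = 0 ≡ 0 (mod 4), yet 0 ≡ 0 (mod 24), not 4.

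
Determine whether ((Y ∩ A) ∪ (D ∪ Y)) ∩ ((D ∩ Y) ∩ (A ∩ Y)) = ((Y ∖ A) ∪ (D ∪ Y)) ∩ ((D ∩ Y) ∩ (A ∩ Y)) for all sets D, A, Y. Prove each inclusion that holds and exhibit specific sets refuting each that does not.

(⟸) Let x ∈ ((Y ∖ A) ∪ (D ∪ Y)) ∩ ((D ∩ Y) ∩ (A ∩ Y)). Then x ∈ D ∩ A ∩ Y, from which x ∈ ((Y ∩ A) ∪ (D ∪ Y)) ∩ ((D ∩ Y) ∩ (A ∩ Y)).

(⟹) Let x ∈ ((Y ∩ A) ∪ (D ∪ Y)) ∩ ((D ∩ Y) ∩ (A ∩ Y)). Then x ∈ D ∩ A ∩ Y, from which x ∈ ((Y ∖ A) ∪ (D ∪ Y)) ∩ ((D ∩ Y) ∩ (A ∩ Y)).

Both inclusions hold; the sets are equal.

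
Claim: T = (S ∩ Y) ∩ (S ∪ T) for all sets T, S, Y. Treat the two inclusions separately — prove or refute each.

(⟹) This inclusion fails. Take T = {1}, S = ∅, Y = ∅; then 1 ∈ T but 1 ∉ (S ∩ Y) ∩ (S ∪ T).

(⟸) This inclusion fails. Take T = ∅, S = {1}, Y = {1}; then 1 ∈ (S ∩ Y) ∩ (S ∪ T) but 1 ∉ T.

Both inclusions fail.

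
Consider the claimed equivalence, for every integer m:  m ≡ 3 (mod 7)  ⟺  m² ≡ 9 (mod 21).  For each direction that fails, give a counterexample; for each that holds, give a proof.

Forward direction. This fails: take m = 10. Then 10 ≡ 3 (mod 7), but 10² = 100 ≡ 16 (mod 21), not 9.

Converse. This fails: take m = 18. Then 18² = 324 ≡ 9 (mod 21), yet 18 ≡ 4 (mod 7), not 3.

Neither implication holds.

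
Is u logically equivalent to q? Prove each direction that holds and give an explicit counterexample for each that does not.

Both directions fail.

(⟹) This fails. Under q = F, u = T, the left side is true but the right side is false.

(⟸) This fails. Under q = T, u = F, the left side is false but the right side is true.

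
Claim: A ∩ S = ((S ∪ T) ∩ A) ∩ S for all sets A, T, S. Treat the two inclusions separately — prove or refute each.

The two sets are equal.

Forward inclusion. Let x ∈ A ∩ S. Then either x ∈ A ∩ S and x ∉ T; or x ∈ A ∩ T ∩ S. In each case x ∈ ((S ∪ T) ∩ A) ∩ S, so A ∩ S ⊆ ((S ∪ T) ∩ A) ∩ S.

Reverse inclusion. Let x ∈ ((S ∪ T) ∩ A) ∩ S. Then either x ∈ A ∩ S and x ∉ T; or x ∈ A ∩ T ∩ S. In each case x ∈ A ∩ S, so ((S ∪ T) ∩ A) ∩ S ⊆ A ∩ S.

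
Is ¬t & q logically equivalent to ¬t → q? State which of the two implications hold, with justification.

Only the forward direction holds.

(⇐) This fails. Under q = F, t = T, the left side is false but the right side is true.

(⇒) Assume the antecedent. If q is true, ¬t → q reduces to true regardless of the other variables. If q is false, the antecedent cannot hold. Either way ¬t → q holds.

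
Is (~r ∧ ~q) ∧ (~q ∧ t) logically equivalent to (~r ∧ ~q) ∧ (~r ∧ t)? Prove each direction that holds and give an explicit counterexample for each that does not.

(⟹) Assume the antecedent. If q is true, the antecedent cannot hold. If q is false, the antecedent forces (q = F, t = T, r = F), and (~r ∧ ~q) ∧ (~r ∧ t) holds there. Either way (~r ∧ ~q) ∧ (~r ∧ t) holds.

(⟸) Assume the antecedent. If q is true, the antecedent cannot hold. If q is false, the antecedent forces (q = F, t = T, r = F), and (~r ∧ ~q) ∧ (~q ∧ t) holds there. Either way (~r ∧ ~q) ∧ (~q ∧ t) holds.

Both directions hold.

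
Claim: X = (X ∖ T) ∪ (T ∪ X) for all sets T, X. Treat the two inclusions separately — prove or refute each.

(⊆) holds; (⊇) fails.

Forward inclusion. Let x ∈ X. Then either x ∈ X and x ∉ T; or x ∈ T ∩ X. In each case x ∈ (X ∖ T) ∪ (T ∪ X), so X ⊆ (X ∖ T) ∪ (T ∪ X).

Reverse inclusion. This inclusion fails. Take T = {1}, X = ∅; then 1 ∈ (X ∖ T) ∪ (T ∪ X) but 1 ∉ X.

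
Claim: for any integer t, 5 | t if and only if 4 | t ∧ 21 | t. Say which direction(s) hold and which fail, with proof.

Neither implication holds.

(→) This fails: take t = 5. Certainly 5 ∣ 5, but 4 ∤ 5.

(←) This fails: take t = 84. Both 4 ∣ 84 and 21 ∣ 84, yet 84 is not a multiple of 5 (since 84 = 16·5 + 4), so 5 ∤ 84.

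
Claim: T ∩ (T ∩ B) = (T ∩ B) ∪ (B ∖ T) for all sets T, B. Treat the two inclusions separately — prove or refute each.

The sets are not equal: only the forward inclusion holds.

(⟹) Let x ∈ T ∩ (T ∩ B). Then x ∈ T ∩ B, from which x ∈ (T ∩ B) ∪ (B ∖ T).

(⟸) This inclusion fails. Take T = ∅, B = {1}; then 1 ∈ (T ∩ B) ∪ (B ∖ T) but 1 ∉ T ∩ (T ∩ B).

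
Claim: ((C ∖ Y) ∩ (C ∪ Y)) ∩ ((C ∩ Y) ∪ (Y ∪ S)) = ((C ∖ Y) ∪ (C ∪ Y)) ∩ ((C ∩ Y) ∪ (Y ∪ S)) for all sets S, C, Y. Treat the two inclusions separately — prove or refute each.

(⊆) holds; (⊇) fails.

(⊆) Let x ∈ ((C ∖ Y) ∩ (C ∪ Y)) ∩ ((C ∩ Y) ∪ (Y ∪ S)). Then x ∈ S ∩ C and x ∉ Y, from which x ∈ ((C ∖ Y) ∪ (C ∪ Y)) ∩ ((C ∩ Y) ∪ (Y ∪ S)).

(⊇) This inclusion fails. Take S = ∅, C = ∅, Y = {1}; then 1 ∈ ((C ∖ Y) ∪ (C ∪ Y)) ∩ ((C ∩ Y) ∪ (Y ∪ S)) but 1 ∉ ((C ∖ Y) ∩ (C ∪ Y)) ∩ ((C ∩ Y) ∪ (Y ∪ S)).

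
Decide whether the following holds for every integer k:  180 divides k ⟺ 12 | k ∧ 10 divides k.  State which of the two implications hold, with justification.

(←) This fails: take k = 60. Both 12 ∣ 60 and 10 ∣ 60, yet 60 is not a multiple of 180 (since 60 = 0·180 + 60), so 180 ∤ 60.

(→) If 180 ∣ k, write k = 180q. Since 180 = 15·12, k = 12·(15q), so 12 ∣ k; and since 180 = 18·10, k = 10·(18q), so 10 ∣ k.

Only the forward implication holds.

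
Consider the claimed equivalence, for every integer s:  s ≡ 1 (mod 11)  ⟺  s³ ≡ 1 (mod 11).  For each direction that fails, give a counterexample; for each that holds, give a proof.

Both directions hold.

(⇐) For the converse, argue contrapositively. If s ≢ 1 (mod 11), then s is congruent to one of 0, 2, 3, 4, 5, 6, 7, 8, 9, 10 modulo 11, and these give s³ ≡ 0, 8, 5, 9, 4, 7, 2, 6, 3, 10 respectively — never 1.

(⇒) Suppose s ≡ 1 (mod 11). Write s = 11j + 1. Then (11j + 1)³ = 1331j³ + 363j² + 33j + 1 = 11(121j³ + 33j² + 3j) + 1, so s³ ≡ 1 (mod 11).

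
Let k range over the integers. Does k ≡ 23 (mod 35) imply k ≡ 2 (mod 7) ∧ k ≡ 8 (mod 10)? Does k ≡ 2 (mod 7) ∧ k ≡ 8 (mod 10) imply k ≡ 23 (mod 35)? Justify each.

[⇒] This fails: k = 23 gives 23 ≡ 23 (mod 35) but 23 ≡ 3 (mod 10), so the conjunction on the right does not hold.

[⇐] Conversely, if k ≡ 2 (mod 7) and k ≡ 8 (mod 10), then by the Chinese remainder theorem k ≡ 58 (mod 70). Since 58 ≡ 23 (mod 35) and 35 ∣ 70, we get k ≡ 23 (mod 35).

(⇒) fails; (⇐) holds.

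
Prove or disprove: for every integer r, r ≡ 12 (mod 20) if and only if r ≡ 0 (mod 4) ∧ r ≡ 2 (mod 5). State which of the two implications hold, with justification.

The biconditional holds.

(⟸) If r ≡ 0 (mod 4) and r ≡ 2 (mod 5), then by the Chinese remainder theorem r ≡ 12 (mod 20). This is exactly r ≡ 12 (mod 20).

(⟹) Suppose r ≡ 12 (mod 20); write r = 20j + 12. Since 4 ∣ 20, reducing mod 4 gives r ≡ 12 ≡ 0 (mod 4); since 5 ∣ 20, reducing mod 5 gives r ≡ 12 ≡ 2 (mod 5).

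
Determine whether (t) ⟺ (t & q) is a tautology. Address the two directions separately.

(⟸) Assume the antecedent. If q is true, the antecedent forces (q = T, t = T), and t holds there. If q is false, the antecedent cannot hold. Either way t holds.

(⟹) This fails. Under q = F, t = T, the left side is true but the right side is false.

Not equivalent: only (⇐) holds.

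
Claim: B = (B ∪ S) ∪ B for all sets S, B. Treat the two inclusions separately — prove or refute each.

Forward inclusion. Let x ∈ B. Then either x ∈ B and x ∉ S; or x ∈ S ∩ B. In each case x ∈ (B ∪ S) ∪ B, so B ⊆ (B ∪ S) ∪ B.

Reverse inclusion. This inclusion fails. Take S = {1}, B = ∅; then 1 ∈ (B ∪ S) ∪ B but 1 ∉ B.

(⊆) holds; (⊇) fails.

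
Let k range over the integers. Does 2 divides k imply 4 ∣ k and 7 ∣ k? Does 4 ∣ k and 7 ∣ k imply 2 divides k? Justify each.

(⇒) This fails: take k = 2. Certainly 2 ∣ 2, but 4 ∤ 2.

(⇐) Suppose 4 ∣ k and 7 ∣ k. Any common multiple of 4 and 7 is a multiple of their lcm; here gcd(4, 7) = 1, so lcm(4, 7) = 4·7 = 28, so 28 ∣ k. Since 2 ∣ 28, it follows that 2 ∣ k.

Only the converse holds.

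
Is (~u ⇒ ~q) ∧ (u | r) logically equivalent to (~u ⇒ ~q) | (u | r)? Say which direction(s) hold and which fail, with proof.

Converse. This fails. Under r = F, q = F, u = F, the left side is false but the right side is true.

Forward direction. Assume the antecedent. If r is true, (~u ⇒ ~q) | (u | r) reduces to true regardless of the other variables. If r is false, the antecedent forces (r = F, q = F, u = T) or (r = F, q = T, u = T), and (~u ⇒ ~q) | (u | r) holds there. Either way (~u ⇒ ~q) | (u | r) holds.

Not equivalent: only (⇒) holds.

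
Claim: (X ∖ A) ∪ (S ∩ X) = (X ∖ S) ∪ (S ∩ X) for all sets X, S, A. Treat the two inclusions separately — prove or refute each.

(⊆) Let x ∈ (X ∖ A) ∪ (S ∩ X). Then either x ∈ X and x ∉ S, A; or x ∈ X ∩ S and x ∉ A; or x ∈ X ∩ S ∩ A. In each case x ∈ (X ∖ S) ∪ (S ∩ X), so (X ∖ A) ∪ (S ∩ X) ⊆ (X ∖ S) ∪ (S ∩ X).

(⊇) This inclusion fails. Take X = {1}, S = ∅, A = {1}; then 1 ∈ (X ∖ S) ∪ (S ∩ X) but 1 ∉ (X ∖ A) ∪ (S ∩ X).

(⊆) holds; (⊇) fails.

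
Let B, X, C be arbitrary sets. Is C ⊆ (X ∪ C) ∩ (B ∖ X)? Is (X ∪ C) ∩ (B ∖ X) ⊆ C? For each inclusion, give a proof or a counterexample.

The sets are not equal: only the reverse inclusion holds.

(⊆) This inclusion fails. Take B = ∅, X = ∅, C = {1}; then 1 ∈ C but 1 ∉ (X ∪ C) ∩ (B ∖ X).

(⊇) Let x ∈ (X ∪ C) ∩ (B ∖ X). Then x ∈ B ∩ C and x ∉ X, from which x ∈ C.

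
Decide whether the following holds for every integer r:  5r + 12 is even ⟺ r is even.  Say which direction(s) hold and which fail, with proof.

[⇒] Suppose 5r + 12 is even. Since 5 is odd, 5r and r have the same parity, so 5r + 12 ≡ r + 12 (mod 2). As 12 is even, 5r + 12 is even exactly when r is even. Thus r is even.

[⇐] Conversely, suppose r is even; write r = 2j. Then 5r + 12 = 5·(2j) + 12 = 2·5j + 12, which is even.

Equivalent; both directions hold.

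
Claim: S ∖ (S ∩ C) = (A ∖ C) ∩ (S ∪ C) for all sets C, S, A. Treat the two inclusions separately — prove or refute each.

(⟹) This inclusion fails. Take C = ∅, S = {1}, A = ∅; then 1 ∈ S ∖ (S ∩ C) but 1 ∉ (A ∖ C) ∩ (S ∪ C).

(⟸) Let x ∈ (A ∖ C) ∩ (S ∪ C). Then x ∈ S ∩ A and x ∉ C, from which x ∈ S ∖ (S ∩ C).

Only the reverse inclusion holds.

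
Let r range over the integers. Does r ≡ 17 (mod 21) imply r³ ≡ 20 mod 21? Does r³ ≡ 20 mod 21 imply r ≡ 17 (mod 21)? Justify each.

(⟸) This fails: take r = 5. Then 5³ = 125 ≡ 20 (mod 21), yet 5 ≡ 5 (mod 21), not 17.

(⟹) Suppose r ≡ 17 (mod 21). Write r = 21j + 17. Then (21j + 17)³ = 9261j³ + 22491j² + 18207j + 4913 = 21(441j³ + 1071j² + 867j + 233) + 20, so r³ ≡ 20 (mod 21).

Not equivalent: only (⇒) holds.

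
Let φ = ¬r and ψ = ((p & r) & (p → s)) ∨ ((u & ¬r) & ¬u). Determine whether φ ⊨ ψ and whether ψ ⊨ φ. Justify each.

(⇒) This fails. Under u = F, p = F, s = F, r = F, the left side is true but the right side is false.

(⇐) This fails. Under u = F, p = T, s = T, r = T, the left side is false but the right side is true.

Neither implication holds.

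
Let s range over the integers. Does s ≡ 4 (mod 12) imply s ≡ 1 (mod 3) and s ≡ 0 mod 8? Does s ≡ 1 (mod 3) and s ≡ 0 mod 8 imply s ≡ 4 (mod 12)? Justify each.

Only the converse holds.

(⇐) If s ≡ 1 (mod 3) and s ≡ 0 (mod 8), then by the Chinese remainder theorem s ≡ 16 (mod 24). Since 16 ≡ 4 (mod 12) and 12 ∣ 24, we get s ≡ 4 (mod 12).

(⇒) This fails: s = 4 gives 4 ≡ 4 (mod 12) but 4 ≡ 4 (mod 8), so the conjunction on the right does not hold.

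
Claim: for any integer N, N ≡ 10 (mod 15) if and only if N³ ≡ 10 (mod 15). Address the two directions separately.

Equivalent; both directions hold.

(→) Suppose N ≡ 10 (mod 15). Write N = 15j + 10. Then (15j + 10)³ = 3375j³ + 6750j² + 4500j + 1000 = 15(225j³ + 450j² + 300j + 66) + 10, so N³ ≡ 10 (mod 15).

(←) Conversely, suppose N³ ≡ 10 (mod 15). The only residue r in {0, …, 14} with r³ ≡ 10 (mod 15) is r = 10, so N ≡ 10 (mod 15).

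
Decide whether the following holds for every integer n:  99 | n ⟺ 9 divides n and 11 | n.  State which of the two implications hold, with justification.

Both implications hold.

(⟹) If 99 ∣ n, write n = 99q. Since 99 = 11·9, n = 9·(11q), so 9 ∣ n; and since 99 = 9·11, n = 11·(9q), so 11 ∣ n.

(⟸) Suppose 9 ∣ n and 11 ∣ n. Any common multiple of 9 and 11 is a multiple of their lcm; here gcd(9, 11) = 1, so lcm(9, 11) = 9·11 = 99, so 99 ∣ n.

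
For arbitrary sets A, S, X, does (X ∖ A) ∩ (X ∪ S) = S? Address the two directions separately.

(⟹) This inclusion fails. Take A = ∅, S = ∅, X = {1}; then 1 ∈ (X ∖ A) ∩ (X ∪ S) but 1 ∉ S.

(⟸) This inclusion fails. Take A = ∅, S = {1}, X = ∅; then 1 ∈ S but 1 ∉ (X ∖ A) ∩ (X ∪ S).

Both inclusions fail.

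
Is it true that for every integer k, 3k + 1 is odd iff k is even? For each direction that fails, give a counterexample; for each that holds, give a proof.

Forward direction. Suppose 3k + 1 is odd. Since 3 is odd, 3k and k have the same parity, so 3k + 1 ≡ k + 1 (mod 2). As 1 is odd, 3k + 1 is odd exactly when k is even. Thus k is even.

Converse. Suppose k is even; write k = 2j. Then 3k + 1 = 3·(2j) + 1 = 2·3j + 1, which is odd.

Both directions hold; the statement is true.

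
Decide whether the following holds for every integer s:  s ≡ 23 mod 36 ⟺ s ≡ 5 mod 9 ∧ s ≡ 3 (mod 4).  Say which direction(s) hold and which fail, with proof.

(→) Suppose s ≡ 23 (mod 36); write s = 36j + 23. Since 9 ∣ 36, reducing mod 9 gives s ≡ 23 ≡ 5 (mod 9); since 4 ∣ 36, reducing mod 4 gives s ≡ 23 ≡ 3 (mod 4).

(←) Conversely, if s ≡ 5 (mod 9) and s ≡ 3 (mod 4), then by the Chinese remainder theorem s ≡ 23 (mod 36). This is exactly s ≡ 23 (mod 36).

The biconditional holds.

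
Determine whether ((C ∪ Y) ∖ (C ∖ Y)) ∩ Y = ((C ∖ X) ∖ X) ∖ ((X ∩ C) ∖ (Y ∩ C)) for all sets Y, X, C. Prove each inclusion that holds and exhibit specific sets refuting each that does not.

Forward inclusion. This inclusion fails. Take Y = {1}, X = ∅, C = ∅; then 1 ∈ ((C ∪ Y) ∖ (C ∖ Y)) ∩ Y but 1 ∉ ((C ∖ X) ∖ X) ∖ ((X ∩ C) ∖ (Y ∩ C)).

Reverse inclusion. This inclusion fails. Take Y = ∅, X = ∅, C = {1}; then 1 ∈ ((C ∖ X) ∖ X) ∖ ((X ∩ C) ∖ (Y ∩ C)) but 1 ∉ ((C ∪ Y) ∖ (C ∖ Y)) ∩ Y.

Neither inclusion holds.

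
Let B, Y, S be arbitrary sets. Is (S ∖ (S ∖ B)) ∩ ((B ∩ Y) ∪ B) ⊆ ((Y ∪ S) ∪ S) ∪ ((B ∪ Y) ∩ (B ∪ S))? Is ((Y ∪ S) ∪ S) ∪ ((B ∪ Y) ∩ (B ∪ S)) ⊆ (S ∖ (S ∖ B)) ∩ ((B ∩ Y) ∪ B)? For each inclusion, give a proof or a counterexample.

The sets are not equal: only the forward inclusion holds.

(⟸) This inclusion fails. Take B = {1}, Y = ∅, S = ∅; then 1 ∈ ((Y ∪ S) ∪ S) ∪ ((B ∪ Y) ∩ (B ∪ S)) but 1 ∉ (S ∖ (S ∖ B)) ∩ ((B ∩ Y) ∪ B).

(⟹) Let x ∈ (S ∖ (S ∖ B)) ∩ ((B ∩ Y) ∪ B). Then either x ∈ B ∩ S and x ∉ Y; or x ∈ B ∩ Y ∩ S. In each case x ∈ ((Y ∪ S) ∪ S) ∪ ((B ∪ Y) ∩ (B ∪ S)), so (S ∖ (S ∖ B)) ∩ ((B ∩ Y) ∪ B) ⊆ ((Y ∪ S) ∪ S) ∪ ((B ∪ Y) ∩ (B ∪ S)).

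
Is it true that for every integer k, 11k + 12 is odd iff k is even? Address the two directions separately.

[⇒] This fails: k = 1 gives 11k + 12 = 23, which is odd, but 1 is odd, not even.

[⇐] This also fails: k = 0 is even, but 11k + 12 = 12 is even, not odd.

(⇒) fails and (⇐) fails.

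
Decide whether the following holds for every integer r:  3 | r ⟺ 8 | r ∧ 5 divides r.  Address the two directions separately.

Neither implication holds.

[⇒] This fails: take r = 3. Certainly 3 ∣ 3, but 8 ∤ 3.

[⇐] This fails: take r = 40. Both 8 ∣ 40 and 5 ∣ 40, yet 40 is not a multiple of 3 (since 40 = 13·3 + 1), so 3 ∤ 40.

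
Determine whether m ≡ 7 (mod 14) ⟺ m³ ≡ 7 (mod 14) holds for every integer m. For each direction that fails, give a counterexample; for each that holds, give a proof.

Equivalent; both directions hold.

(⇒) Suppose m ≡ 7 (mod 14). Write m = 14j + 7. Then (14j + 7)³ = 2744j³ + 4116j² + 2058j + 343 = 14(196j³ + 294j² + 147j + 24) + 7, so m³ ≡ 7 (mod 14).

(⇐) Conversely, suppose m³ ≡ 7 (mod 14). The only residue r in {0, …, 13} with r³ ≡ 7 (mod 14) is r = 7, so m ≡ 7 (mod 14).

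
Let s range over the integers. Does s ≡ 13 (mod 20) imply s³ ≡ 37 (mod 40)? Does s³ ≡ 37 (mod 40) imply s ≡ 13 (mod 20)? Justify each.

The forward direction fails; the converse holds.

[⇐] The residues r modulo 40 with r³ ≡ 37 (mod 40) are exactly {13}, and each is ≡ 13 (mod 20).

[⇒] This fails: take s = 33. Then 33 ≡ 13 (mod 20), but 33³ = 35937 ≡ 17 (mod 40), not 37.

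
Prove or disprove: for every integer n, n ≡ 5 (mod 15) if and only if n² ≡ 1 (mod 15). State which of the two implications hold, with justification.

(⟹) This fails: take n = 5. Then 5 ≡ 5 (mod 15), but 5² = 25 ≡ 10 (mod 15), not 1.

(⟸) This fails: take n = 1. Then 1² = 1 ≡ 1 (mod 15), yet 1 ≡ 1 (mod 15), not 5.

Neither implication holds.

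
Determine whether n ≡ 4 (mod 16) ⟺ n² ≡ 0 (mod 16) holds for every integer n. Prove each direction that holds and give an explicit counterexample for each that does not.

(⇐) This fails: take n = 0. Then 0² = 0 ≡ 0 (mod 16), yet 0 ≡ 0 (mod 16), not 4.

(⇒) Suppose n ≡ 4 (mod 16). Write n = 16j + 4. Then (16j + 4)² = 256j² + 128j + 16 = 16(16j² + 8j + 1) + 0, so n² ≡ 0 (mod 16).

Not equivalent: only (⇒) holds.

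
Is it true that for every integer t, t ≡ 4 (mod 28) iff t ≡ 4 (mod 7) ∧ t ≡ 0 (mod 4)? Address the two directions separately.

(→) Suppose t ≡ 4 (mod 28); write t = 28j + 4. Since 7 ∣ 28, reducing mod 7 gives t ≡ 4 (mod 7); since 4 ∣ 28, reducing mod 4 gives t ≡ 4 ≡ 0 (mod 4).

(←) Conversely, if t ≡ 4 (mod 7) and t ≡ 0 (mod 4), then by the Chinese remainder theorem t ≡ 4 (mod 28). This is exactly t ≡ 4 (mod 28).

Both implications hold.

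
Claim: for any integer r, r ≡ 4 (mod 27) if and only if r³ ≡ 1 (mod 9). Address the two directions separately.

Converse. This fails: take r = 1. Then 1³ = 1 ≡ 1 (mod 9), yet 1 ≡ 1 (mod 27), not 4.

Forward direction. Suppose r ≡ 4 (mod 27). Then r³ ≡ 4³ = 64 (mod 27), and since 9 ∣ 27, also r³ ≡ 1 (mod 9).

Only the forward direction holds.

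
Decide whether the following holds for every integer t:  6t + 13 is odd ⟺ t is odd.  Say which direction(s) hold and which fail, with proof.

(⇐) Suppose t is odd. Since 6 is even, 6t is even for every t, so 6t + 13 has the same parity as 13, which is odd. Hence 6t + 13 is odd.

(⇒) This fails: take t = 6. Then 6t + 13 = 49, which is odd, yet t = 6 is even, not odd.

The forward direction fails; the converse holds.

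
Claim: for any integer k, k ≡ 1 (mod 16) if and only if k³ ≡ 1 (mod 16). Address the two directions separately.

Both directions hold; the statement is true.

(→) Suppose k ≡ 1 (mod 16). Write k = 16j + 1. Then (16j + 1)³ = 4096j³ + 768j² + 48j + 1 = 16(256j³ + 48j² + 3j) + 1, so k³ ≡ 1 (mod 16).

(←) Conversely, suppose k³ ≡ 1 (mod 16). The only residue r in {0, …, 15} with r³ ≡ 1 (mod 16) is r = 1, so k ≡ 1 (mod 16).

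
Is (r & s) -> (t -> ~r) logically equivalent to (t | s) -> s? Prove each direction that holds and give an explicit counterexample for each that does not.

(→) This fails. Under s = F, t = T, r = F, the left side is true but the right side is false.

(←) This fails. Under s = T, t = T, r = T, the left side is false but the right side is true.

Neither direction holds.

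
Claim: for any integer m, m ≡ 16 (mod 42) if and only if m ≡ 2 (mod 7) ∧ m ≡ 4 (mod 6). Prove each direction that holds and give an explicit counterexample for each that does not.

Both directions hold; the statement is true.

(⟸) If m ≡ 2 (mod 7) and m ≡ 4 (mod 6), then by the Chinese remainder theorem m ≡ 16 (mod 42). This is exactly m ≡ 16 (mod 42).

(⟹) Suppose m ≡ 16 (mod 42); write m = 42j + 16. Since 7 ∣ 42, reducing mod 7 gives m ≡ 16 ≡ 2 (mod 7); since 6 ∣ 42, reducing mod 6 gives m ≡ 16 ≡ 4 (mod 6).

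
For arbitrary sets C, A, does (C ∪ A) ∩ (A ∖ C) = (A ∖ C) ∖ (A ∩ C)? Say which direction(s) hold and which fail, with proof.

(⟹) Let x ∈ (C ∪ A) ∩ (A ∖ C). Then x ∈ A and x ∉ C, from which x ∈ (A ∖ C) ∖ (A ∩ C).

(⟸) Let x ∈ (A ∖ C) ∖ (A ∩ C). Then x ∈ A and x ∉ C, from which x ∈ (C ∪ A) ∩ (A ∖ C).

Both inclusions hold.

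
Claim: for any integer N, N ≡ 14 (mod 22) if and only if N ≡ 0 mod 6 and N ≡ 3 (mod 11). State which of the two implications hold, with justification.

(⇒) fails; (⇐) holds.

[⇒] This fails: N = 58 gives 58 ≡ 14 (mod 22) but 58 ≡ 4 (mod 6), so the conjunction on the right does not hold.

[⇐] Conversely, if N ≡ 0 (mod 6) and N ≡ 3 (mod 11), then by the Chinese remainder theorem N ≡ 36 (mod 66). Since 36 ≡ 14 (mod 22) and 22 ∣ 66, we get N ≡ 14 (mod 22).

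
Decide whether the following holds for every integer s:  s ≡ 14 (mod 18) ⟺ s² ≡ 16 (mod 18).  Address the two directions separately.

Only the forward implication holds.

(⟹) Suppose s ≡ 14 (mod 18). Write s = 18j + 14. Then (18j + 14)² = 324j² + 504j + 196 = 18(18j² + 28j + 10) + 16, so s² ≡ 16 (mod 18).

(⟸) This fails: take s = 4. Then 4² = 16 ≡ 16 (mod 18), yet 4 ≡ 4 (mod 18), not 14.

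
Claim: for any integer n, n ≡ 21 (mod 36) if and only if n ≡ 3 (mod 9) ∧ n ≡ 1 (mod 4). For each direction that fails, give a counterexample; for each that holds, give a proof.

(→) Suppose n ≡ 21 (mod 36); write n = 36j + 21. Since 9 ∣ 36, reducing mod 9 gives n ≡ 21 ≡ 3 (mod 9); since 4 ∣ 36, reducing mod 4 gives n ≡ 21 ≡ 1 (mod 4).

(←) Conversely, if n ≡ 3 (mod 9) and n ≡ 1 (mod 4), then by the Chinese remainder theorem n ≡ 21 (mod 36). This is exactly n ≡ 21 (mod 36).

The biconditional holds.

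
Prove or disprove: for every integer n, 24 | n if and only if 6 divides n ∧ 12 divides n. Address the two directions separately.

(⇒) If 24 ∣ n, write n = 24q. Since 24 = 4·6, n = 6·(4q), so 6 ∣ n; and since 24 = 2·12, n = 12·(2q), so 12 ∣ n.

(⇐) This fails: take n = 12. Both 6 ∣ 12 and 12 ∣ 12, yet 12 is not a multiple of 24 (since 12 = 0·24 + 12), so 24 ∤ 12.

Only the forward direction holds.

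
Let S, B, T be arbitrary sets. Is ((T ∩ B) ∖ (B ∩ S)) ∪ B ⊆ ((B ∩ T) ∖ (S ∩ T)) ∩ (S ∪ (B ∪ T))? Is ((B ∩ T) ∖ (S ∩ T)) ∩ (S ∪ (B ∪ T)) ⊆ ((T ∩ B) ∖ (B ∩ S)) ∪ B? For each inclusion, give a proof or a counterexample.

(⊆) This inclusion fails. Take S = ∅, B = {1}, T = ∅; then 1 ∈ ((T ∩ B) ∖ (B ∩ S)) ∪ B but 1 ∉ ((B ∩ T) ∖ (S ∩ T)) ∩ (S ∪ (B ∪ T)).

(⊇) Let x ∈ ((B ∩ T) ∖ (S ∩ T)) ∩ (S ∪ (B ∪ T)). Then x ∈ B ∩ T and x ∉ S, from which x ∈ ((T ∩ B) ∖ (B ∩ S)) ∪ B.

Only the reverse inclusion holds.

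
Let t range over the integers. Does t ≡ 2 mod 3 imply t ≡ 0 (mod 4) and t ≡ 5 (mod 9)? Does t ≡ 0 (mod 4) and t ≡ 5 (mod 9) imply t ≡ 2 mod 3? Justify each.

(→) This fails: t = 2 gives 2 ≡ 2 (mod 3) but 2 ≡ 2 (mod 4), so the conjunction on the right does not hold.

(←) Conversely, if t ≡ 0 (mod 4) and t ≡ 5 (mod 9), then by the Chinese remainder theorem t ≡ 32 (mod 36). Since 32 ≡ 2 (mod 3) and 3 ∣ 36, we get t ≡ 2 (mod 3).

(⇒) fails; (⇐) holds.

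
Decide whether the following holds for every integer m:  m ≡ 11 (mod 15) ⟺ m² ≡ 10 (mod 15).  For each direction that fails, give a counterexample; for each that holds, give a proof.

(⇒) fails and (⇐) fails.

(⟹) This fails: take m = 11. Then 11 ≡ 11 (mod 15), but 11² = 121 ≡ 1 (mod 15), not 10.

(⟸) This fails: take m = 5. Then 5² = 25 ≡ 10 (mod 15), yet 5 ≡ 5 (mod 15), not 11.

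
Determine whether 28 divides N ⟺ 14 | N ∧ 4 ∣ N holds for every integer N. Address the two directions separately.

Both implications hold.

(⟹) If 28 ∣ N, write N = 28q. Since 28 = 2·14, N = 14·(2q), so 14 ∣ N; and since 28 = 7·4, N = 4·(7q), so 4 ∣ N.

(⟸) Suppose 14 ∣ N and 4 ∣ N. Any common multiple of 14 and 4 is a multiple of their lcm; here lcm(14, 4) = 14·4/gcd(14, 4) = 56/2 = 28, so 28 ∣ N.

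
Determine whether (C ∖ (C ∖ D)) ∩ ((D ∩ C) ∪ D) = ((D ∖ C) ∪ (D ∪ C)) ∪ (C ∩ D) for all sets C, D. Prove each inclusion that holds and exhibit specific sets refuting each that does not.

(⊆) Let x ∈ (C ∖ (C ∖ D)) ∩ ((D ∩ C) ∪ D). Then x ∈ C ∩ D, from which x ∈ ((D ∖ C) ∪ (D ∪ C)) ∪ (C ∩ D).

(⊇) This inclusion fails. Take C = {1}, D = ∅; then 1 ∈ ((D ∖ C) ∪ (D ∪ C)) ∪ (C ∩ D) but 1 ∉ (C ∖ (C ∖ D)) ∩ ((D ∩ C) ∪ D).

Only the forward inclusion holds.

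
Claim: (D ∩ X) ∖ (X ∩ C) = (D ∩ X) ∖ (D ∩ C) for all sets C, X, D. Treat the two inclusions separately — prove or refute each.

(⊇) Let x ∈ (D ∩ X) ∖ (D ∩ C). Then x ∈ X ∩ D and x ∉ C, from which x ∈ (D ∩ X) ∖ (X ∩ C).

(⊆) Let x ∈ (D ∩ X) ∖ (X ∩ C). Then x ∈ X ∩ D and x ∉ C, from which x ∈ (D ∩ X) ∖ (D ∩ C).

Both inclusions hold; the sets are equal.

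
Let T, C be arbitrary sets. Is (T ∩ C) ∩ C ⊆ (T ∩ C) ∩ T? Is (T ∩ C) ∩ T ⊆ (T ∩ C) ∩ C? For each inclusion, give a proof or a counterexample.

Forward inclusion. Let x ∈ (T ∩ C) ∩ C. Then x ∈ T ∩ C, from which x ∈ (T ∩ C) ∩ T.

Reverse inclusion. Let x ∈ (T ∩ C) ∩ T. Then x ∈ T ∩ C, from which x ∈ (T ∩ C) ∩ C.

The two sets are equal.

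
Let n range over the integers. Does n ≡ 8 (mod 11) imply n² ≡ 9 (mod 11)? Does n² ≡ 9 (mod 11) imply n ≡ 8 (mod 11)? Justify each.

(⇒) holds; (⇐) fails.

(⟹) Suppose n ≡ 8 (mod 11). Write n = 11j + 8. Then (11j + 8)² = 121j² + 176j + 64 = 11(11j² + 16j + 5) + 9, so n² ≡ 9 (mod 11).

(⟸) This fails: take n = 3. Then 3² = 9 ≡ 9 (mod 11), yet 3 ≡ 3 (mod 11), not 8.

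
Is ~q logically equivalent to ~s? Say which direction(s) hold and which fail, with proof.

Forward direction. This fails. Under q = F, s = T, the left side is true but the right side is false.

Converse. This fails. Under q = T, s = F, the left side is false but the right side is true.

Both directions fail.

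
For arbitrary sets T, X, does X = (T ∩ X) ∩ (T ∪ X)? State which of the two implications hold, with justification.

Forward inclusion. This inclusion fails. Take T = ∅, X = {1}; then 1 ∈ X but 1 ∉ (T ∩ X) ∩ (T ∪ X).

Reverse inclusion. Let x ∈ (T ∩ X) ∩ (T ∪ X). Then x ∈ T ∩ X, from which x ∈ X.

The sets are not equal: only the reverse inclusion holds.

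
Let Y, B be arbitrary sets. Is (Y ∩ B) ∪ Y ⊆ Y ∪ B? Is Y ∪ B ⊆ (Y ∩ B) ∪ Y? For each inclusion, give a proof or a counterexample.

(⊆) holds; (⊇) fails.

(⟸) This inclusion fails. Take Y = ∅, B = {1}; then 1 ∈ Y ∪ B but 1 ∉ (Y ∩ B) ∪ Y.

(⟹) Let x ∈ (Y ∩ B) ∪ Y. Then either x ∈ Y and x ∉ B; or x ∈ Y ∩ B. In each case x ∈ Y ∪ B, so (Y ∩ B) ∪ Y ⊆ Y ∪ B.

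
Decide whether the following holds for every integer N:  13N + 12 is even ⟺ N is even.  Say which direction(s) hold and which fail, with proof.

(→) Suppose 13N + 12 is even. Since 13 is odd, 13N and N have the same parity, so 13N + 12 ≡ N + 12 (mod 2). As 12 is even, 13N + 12 is even exactly when N is even. Thus N is even.

(←) Conversely, suppose N is even; write N = 2j. Then 13N + 12 = 13·(2j) + 12 = 2·13j + 12, which is even.

Both implications hold.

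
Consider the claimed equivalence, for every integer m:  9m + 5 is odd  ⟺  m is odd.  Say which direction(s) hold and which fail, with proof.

[⇒] This fails: m = 2 gives 9m + 5 = 23, which is odd, but 2 is even, not odd.

[⇐] This also fails: m = 3 is odd, but 9m + 5 = 32 is even, not odd.

Neither implication holds.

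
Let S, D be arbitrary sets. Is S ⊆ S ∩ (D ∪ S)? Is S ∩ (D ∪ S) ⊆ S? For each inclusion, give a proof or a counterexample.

The two sets are equal.

(⊆) Let x ∈ S. Then either x ∈ S and x ∉ D; or x ∈ S ∩ D. In each case x ∈ S ∩ (D ∪ S), so S ⊆ S ∩ (D ∪ S).

(⊇) Let x ∈ S ∩ (D ∪ S). Then either x ∈ S and x ∉ D; or x ∈ S ∩ D. In each case x ∈ S, so S ∩ (D ∪ S) ⊆ S.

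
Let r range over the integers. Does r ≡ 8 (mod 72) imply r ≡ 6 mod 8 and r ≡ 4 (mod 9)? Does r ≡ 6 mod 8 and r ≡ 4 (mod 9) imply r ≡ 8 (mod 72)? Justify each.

Neither direction holds.

(⟹) This fails: r = 8 gives 8 ≡ 8 (mod 72) but 8 ≡ 0 (mod 8), so the conjunction on the right does not hold.

(⟸) This fails: r = 22 satisfies both congruences on the right (22 ≡ 6 mod 8 and 22 ≡ 4 mod 9) yet 22 ≡ 22 (mod 72), not 8.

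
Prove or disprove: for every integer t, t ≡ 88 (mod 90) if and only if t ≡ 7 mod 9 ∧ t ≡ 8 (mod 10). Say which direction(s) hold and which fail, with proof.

(⟹) Suppose t ≡ 88 (mod 90); write t = 90j + 88. Since 9 ∣ 90, reducing mod 9 gives t ≡ 88 ≡ 7 (mod 9); since 10 ∣ 90, reducing mod 10 gives t ≡ 88 ≡ 8 (mod 10).

(⟸) Conversely, if t ≡ 7 (mod 9) and t ≡ 8 (mod 10), then by the Chinese remainder theorem t ≡ 88 (mod 90). This is exactly t ≡ 88 (mod 90).

Both directions hold.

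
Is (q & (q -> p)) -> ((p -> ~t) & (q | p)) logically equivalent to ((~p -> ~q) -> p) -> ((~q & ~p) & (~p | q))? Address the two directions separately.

Forward direction. This fails. Under p = T, t = F, q = F, the left side is true but the right side is false.

Converse. Assume the antecedent. If p is true, the antecedent cannot hold. If p is false, the consequent reduces to true regardless of the other variables. Either way the consequent holds.

The forward direction fails; the converse holds.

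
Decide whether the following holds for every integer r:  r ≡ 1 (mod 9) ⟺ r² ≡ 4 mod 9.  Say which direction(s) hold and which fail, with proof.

(⟹) This fails: take r = 1. Then 1 ≡ 1 (mod 9), but 1² = 1 ≡ 1 (mod 9), not 4.

(⟸) This fails: take r = 2. Then 2² = 4 ≡ 4 (mod 9), yet 2 ≡ 2 (mod 9), not 1.

Neither direction holds.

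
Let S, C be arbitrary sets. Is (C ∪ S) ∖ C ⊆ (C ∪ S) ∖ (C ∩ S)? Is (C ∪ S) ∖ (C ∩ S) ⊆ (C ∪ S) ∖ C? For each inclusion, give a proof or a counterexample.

Forward inclusion. Let x ∈ (C ∪ S) ∖ C. Then x ∈ S and x ∉ C, from which x ∈ (C ∪ S) ∖ (C ∩ S).

Reverse inclusion. This inclusion fails. Take S = ∅, C = {1}; then 1 ∈ (C ∪ S) ∖ (C ∩ S) but 1 ∉ (C ∪ S) ∖ C.

Only the forward inclusion holds.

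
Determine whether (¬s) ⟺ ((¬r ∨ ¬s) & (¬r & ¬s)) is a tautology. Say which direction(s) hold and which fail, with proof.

Forward direction. This fails. Under r = T, s = F, the left side is true but the right side is false.

Converse. Assume the antecedent. If r is true, the antecedent cannot hold. If r is false, the antecedent forces (r = F, s = F), and ¬s holds there. Either way ¬s holds.

Only the reverse direction holds.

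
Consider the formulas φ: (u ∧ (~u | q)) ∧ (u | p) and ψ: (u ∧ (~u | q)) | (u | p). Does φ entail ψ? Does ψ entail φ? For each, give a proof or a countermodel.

(⇒) holds; (⇐) fails.

(⇒) Assume the antecedent. If u is true, (u ∧ (~u | q)) | (u | p) reduces to true regardless of the other variables. If u is false, the antecedent cannot hold. Either way (u ∧ (~u | q)) | (u | p) holds.

(⇐) This fails. Under u = T, q = F, p = F, the left side is false but the right side is true.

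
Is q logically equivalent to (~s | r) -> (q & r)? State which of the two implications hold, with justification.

(⇒) This fails. Under r = F, s = F, q = T, the left side is true but the right side is false.

(⇐) This fails. Under r = F, s = T, q = F, the left side is false but the right side is true.

Neither direction holds.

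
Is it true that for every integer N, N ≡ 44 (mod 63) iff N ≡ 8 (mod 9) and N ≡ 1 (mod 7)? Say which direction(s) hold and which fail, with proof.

Neither implication holds.

Forward direction. This fails: N = 44 gives 44 ≡ 44 (mod 63) but 44 ≡ 2 (mod 7), so the conjunction on the right does not hold.

Converse. This fails: N = 8 satisfies both congruences on the right (8 ≡ 8 mod 9 and 8 ≡ 1 mod 7) yet 8 ≡ 8 (mod 63), not 44.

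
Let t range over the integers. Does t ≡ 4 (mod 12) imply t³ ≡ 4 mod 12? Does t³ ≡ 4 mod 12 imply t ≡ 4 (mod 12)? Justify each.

[⇒] Suppose t ≡ 4 (mod 12). Write t = 12j + 4. Then (12j + 4)³ = 1728j³ + 1728j² + 576j + 64 = 12(144j³ + 144j² + 48j + 5) + 4, so t³ ≡ 4 (mod 12).

[⇐] This fails: take t = 10. Then 10³ = 1000 ≡ 4 (mod 12), yet 10 ≡ 10 (mod 12), not 4.

Only the forward direction holds.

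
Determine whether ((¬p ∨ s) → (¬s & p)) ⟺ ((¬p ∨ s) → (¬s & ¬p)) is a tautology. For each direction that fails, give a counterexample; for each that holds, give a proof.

Forward direction. Assume the antecedent. If p is true, the antecedent forces (p = T, s = F), and (¬p ∨ s) → (¬s & ¬p) holds there. If p is false, the antecedent cannot hold. Either way (¬p ∨ s) → (¬s & ¬p) holds.

Converse. This fails. Under p = F, s = F, the left side is false but the right side is true.

Only the forward direction holds.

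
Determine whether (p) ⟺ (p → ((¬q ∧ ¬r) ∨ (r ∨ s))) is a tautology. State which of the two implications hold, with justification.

(→) This fails. Under s = F, p = T, r = F, q = T, the left side is true but the right side is false.

(←) This fails. Under s = F, p = F, r = F, q = F, the left side is false but the right side is true.

Both directions fail.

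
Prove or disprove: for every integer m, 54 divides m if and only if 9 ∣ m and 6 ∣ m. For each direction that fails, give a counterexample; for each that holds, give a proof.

Forward direction. If 54 ∣ m, write m = 54q. Since 54 = 6·9, m = 9·(6q), so 9 ∣ m; and since 54 = 9·6, m = 6·(9q), so 6 ∣ m.

Converse. This fails: take m = 18. Both 9 ∣ 18 and 6 ∣ 18, yet 18 is not a multiple of 54 (since 18 = 0·54 + 18), so 54 ∤ 18.

(⇒) holds; (⇐) fails.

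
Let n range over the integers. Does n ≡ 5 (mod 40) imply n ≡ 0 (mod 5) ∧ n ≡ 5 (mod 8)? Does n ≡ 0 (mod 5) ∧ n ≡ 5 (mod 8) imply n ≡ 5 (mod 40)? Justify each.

Both directions hold; the statement is true.

Forward direction. Suppose n ≡ 5 (mod 40); write n = 40j + 5. Since 5 ∣ 40, reducing mod 5 gives n ≡ 5 ≡ 0 (mod 5); since 8 ∣ 40, reducing mod 8 gives n ≡ 5 (mod 8).

Converse. If n ≡ 0 (mod 5) and n ≡ 5 (mod 8), then by the Chinese remainder theorem n ≡ 5 (mod 40). This is exactly n ≡ 5 (mod 40).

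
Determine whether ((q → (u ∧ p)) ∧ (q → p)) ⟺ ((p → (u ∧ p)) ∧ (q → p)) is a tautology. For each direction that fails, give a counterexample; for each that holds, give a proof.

(⟹) This fails. Under u = F, q = F, p = T, the left side is true but the right side is false.

(⟸) Assume the antecedent. If q is true, the antecedent forces (u = T, q = T, p = T), and (q → (u ∧ p)) ∧ (q → p) holds there. If q is false, (q → (u ∧ p)) ∧ (q → p) reduces to true regardless of the other variables. Either way (q → (u ∧ p)) ∧ (q → p) holds.

The forward direction fails; the converse holds.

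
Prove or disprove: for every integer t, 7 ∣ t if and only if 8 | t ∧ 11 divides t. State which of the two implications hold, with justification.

(→) This fails: take t = 7. Certainly 7 ∣ 7, but 8 ∤ 7.

(←) This fails: take t = 88. Both 8 ∣ 88 and 11 ∣ 88, yet 88 is not a multiple of 7 (since 88 = 12·7 + 4), so 7 ∤ 88.

Neither implication holds.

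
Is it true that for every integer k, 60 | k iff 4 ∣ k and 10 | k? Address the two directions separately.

Only the forward direction holds.

(⟹) If 60 ∣ k, write k = 60q. Since 60 = 15·4, k = 4·(15q), so 4 ∣ k; and since 60 = 6·10, k = 10·(6q), so 10 ∣ k.

(⟸) This fails: take k = 20. Both 4 ∣ 20 and 10 ∣ 20, yet 20 is not a multiple of 60 (since 20 = 0·60 + 20), so 60 ∤ 20.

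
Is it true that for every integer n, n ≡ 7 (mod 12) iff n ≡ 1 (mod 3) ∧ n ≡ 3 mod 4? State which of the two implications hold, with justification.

(⟸) If n ≡ 1 (mod 3) and n ≡ 3 (mod 4), then by the Chinese remainder theorem n ≡ 7 (mod 12). This is exactly n ≡ 7 (mod 12).

(⟹) Suppose n ≡ 7 (mod 12); write n = 12j + 7. Since 3 ∣ 12, reducing mod 3 gives n ≡ 7 ≡ 1 (mod 3); since 4 ∣ 12, reducing mod 4 gives n ≡ 7 ≡ 3 (mod 4).

Both directions hold; the statement is true.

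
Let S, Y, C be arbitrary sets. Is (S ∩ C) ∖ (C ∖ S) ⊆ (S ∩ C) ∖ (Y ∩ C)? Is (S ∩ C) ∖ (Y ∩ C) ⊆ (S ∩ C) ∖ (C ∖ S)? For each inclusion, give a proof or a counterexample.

(⊆) fails; (⊇) holds.

Forward inclusion. This inclusion fails. Take S = {1}, Y = {1}, C = {1}; then 1 ∈ (S ∩ C) ∖ (C ∖ S) but 1 ∉ (S ∩ C) ∖ (Y ∩ C).

Reverse inclusion. Let x ∈ (S ∩ C) ∖ (Y ∩ C). Then x ∈ S ∩ C and x ∉ Y, from which x ∈ (S ∩ C) ∖ (C ∖ S).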